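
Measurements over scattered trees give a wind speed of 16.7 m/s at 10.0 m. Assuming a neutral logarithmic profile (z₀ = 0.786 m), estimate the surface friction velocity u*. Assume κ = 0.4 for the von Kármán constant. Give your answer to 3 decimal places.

Log law: V(z) = (u*/κ) · ln(z/z₀) ⇒ u* = κ · V / ln(z/z₀)
u* = 0.4 × 16.7 / ln(10.0/0.786) = 0.4 × 16.7 / 2.5434
   = 6.6800 / 2.5434 = 2.6264 m/s

u* ≈ 2.626 m/s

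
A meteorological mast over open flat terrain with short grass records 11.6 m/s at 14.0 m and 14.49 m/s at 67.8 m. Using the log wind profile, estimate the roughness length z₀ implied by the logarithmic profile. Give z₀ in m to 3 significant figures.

z₀ ≈ 0.0249 m

Log law: V(z) ∝ ln(z/z₀). With r = V₁/V₂ = 11.6/14.49 = 0.80055,
r · ln(z₂/z₀) = ln(z₁/z₀) ⇒ ln z₀ = (ln z₁ − r·ln z₂)/(1 − r)
ln z₀ = (2.63906 − 0.80055×4.21656) / 0.19945 = -3.6928
z₀ = exp(-3.6928) = 0.02490 m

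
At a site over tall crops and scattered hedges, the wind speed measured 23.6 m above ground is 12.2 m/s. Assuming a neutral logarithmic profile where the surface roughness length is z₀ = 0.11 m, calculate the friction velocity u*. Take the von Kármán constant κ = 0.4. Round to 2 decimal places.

u* ≈ 0.91 m/s

Log law: V(z) = (u*/κ) · ln(z/z₀) ⇒ u* = κ · V / ln(z/z₀)
u* = 0.4 × 12.2 / ln(23.6/0.11) = 0.4 × 12.2 / 5.3685
   = 4.8800 / 5.3685 = 0.9090 m/s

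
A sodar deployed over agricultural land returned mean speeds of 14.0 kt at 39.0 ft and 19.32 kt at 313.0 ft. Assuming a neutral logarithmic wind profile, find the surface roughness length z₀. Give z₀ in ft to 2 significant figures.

z₀ ≈ 0.16 ft

Log law: V(z) ∝ ln(z/z₀). With r = V₁/V₂ = 14.0/19.32 = 0.72464,
r · ln(z₂/z₀) = ln(z₁/z₀) ⇒ ln z₀ = (ln z₁ − r·ln z₂)/(1 − r)
ln z₀ = (3.66356 − 0.72464×5.74620) / 0.27536 = -1.8171
z₀ = exp(-1.8171) = 0.1625 ft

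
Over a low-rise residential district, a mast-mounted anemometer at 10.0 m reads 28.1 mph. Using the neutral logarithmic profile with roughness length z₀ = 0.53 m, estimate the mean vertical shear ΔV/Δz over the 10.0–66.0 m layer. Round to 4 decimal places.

Log law: V₂ = V₁ · ln(z₂/z₀)/ln(z₁/z₀) = 28.1 × 4.8245/2.9375 = 46.1519 mph
ΔV/Δz = (46.1519 − 28.1)/(66.0 − 10.0) = 18.0519/56.0000 = 0.32235 mph/m

0.3224 mph/m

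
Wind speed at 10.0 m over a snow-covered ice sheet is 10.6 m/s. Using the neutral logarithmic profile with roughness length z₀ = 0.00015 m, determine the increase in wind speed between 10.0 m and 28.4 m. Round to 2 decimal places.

Log law: V₂ = V₁ · ln(z₂/z₀)/ln(z₁/z₀) = 10.6 × 12.1513/11.1075 = 11.5961 m/s
ΔV = 11.5961 − 10.6 = 0.9961 m/s

1.00 m/s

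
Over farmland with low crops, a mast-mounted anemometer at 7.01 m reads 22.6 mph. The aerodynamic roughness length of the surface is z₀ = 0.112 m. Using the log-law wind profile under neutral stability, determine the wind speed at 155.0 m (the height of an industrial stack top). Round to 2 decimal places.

39.52 mph

Log law: V(z) ∝ ln(z/z₀), so V₂/V₁ = ln(z₂/z₀) / ln(z₁/z₀).
ln(155.0/0.112) = 7.2327, ln(7.01/0.112) = 4.1366
V₂ = 22.6 × 7.2327/4.1366 = 22.6 × 1.7485 = 39.5153 mph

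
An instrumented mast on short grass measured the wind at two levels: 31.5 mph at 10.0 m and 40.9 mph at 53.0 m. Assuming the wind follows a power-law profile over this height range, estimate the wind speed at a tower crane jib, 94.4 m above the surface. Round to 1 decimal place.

44.8 mph

First find α: α = ln(V₂/V₁)/ln(z₂/z₁) = ln(40.9/31.5)/ln(53.0/10.0) = 0.26114/1.66771 = 0.1566
Extrapolate from 53.0 m to 94.4 m: V₃ = 40.9 × (94.4/53.0)^0.1566 = 40.9 × 1.0946 = 44.7692 mph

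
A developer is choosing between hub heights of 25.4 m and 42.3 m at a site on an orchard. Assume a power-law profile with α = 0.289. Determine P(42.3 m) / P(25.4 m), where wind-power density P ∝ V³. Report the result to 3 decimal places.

Speed ratio: V_B/V_A = (z_B/z_A)^α = (42.3/25.4)^0.289 = (1.6654)^0.289 = 1.15882
Power-density ratio: P_B/P_A = (V_B/V_A)³ = (1.15882)³ = 1.55613

1.556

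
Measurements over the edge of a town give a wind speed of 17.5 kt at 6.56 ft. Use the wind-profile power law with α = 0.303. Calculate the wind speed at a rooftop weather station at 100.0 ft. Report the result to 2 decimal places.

Power-law profile: V₂ = V₁ · (z₂/z₁)^α
V₂ = 17.5 × (100.0/6.56)^0.303 = 17.5 × (15.2439)^0.303
    = 17.5 × 2.2829 = 39.9499 kt

39.95 kt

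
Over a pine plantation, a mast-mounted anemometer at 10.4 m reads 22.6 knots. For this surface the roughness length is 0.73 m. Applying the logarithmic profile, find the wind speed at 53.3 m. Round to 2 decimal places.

Log law: V(z) ∝ ln(z/z₀), so V₂/V₁ = ln(z₂/z₀) / ln(z₁/z₀).
ln(53.3/0.73) = 4.2906, ln(10.4/0.73) = 2.6565
V₂ = 22.6 × 4.2906/2.6565 = 22.6 × 1.6151 = 36.5022 knots

36.50 knots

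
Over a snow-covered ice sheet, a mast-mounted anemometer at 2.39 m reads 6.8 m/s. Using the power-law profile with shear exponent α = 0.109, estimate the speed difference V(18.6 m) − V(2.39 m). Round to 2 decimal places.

Power law: V₂ = V₁ · (z₂/z₁)^α = 6.8 × (7.7824)^0.109 = 8.5043 m/s
ΔV = 8.5043 − 6.8 = 1.7043 m/s

1.70 m/s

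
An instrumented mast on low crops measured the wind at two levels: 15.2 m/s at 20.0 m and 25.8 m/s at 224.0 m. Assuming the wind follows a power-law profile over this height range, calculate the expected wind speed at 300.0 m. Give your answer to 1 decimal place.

First find α: α = ln(V₂/V₁)/ln(z₂/z₁) = ln(25.8/15.2)/ln(224.0/20.0) = 0.52908/2.41591 = 0.2190
Extrapolate from 224.0 m to 300.0 m: V₃ = 25.8 × (300.0/224.0)^0.2190 = 25.8 × 1.0661 = 27.5046 m/s

27.5 m/s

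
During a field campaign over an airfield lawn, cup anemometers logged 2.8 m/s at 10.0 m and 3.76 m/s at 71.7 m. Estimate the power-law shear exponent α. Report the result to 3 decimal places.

α ≈ 0.150

Power law: V₂/V₁ = (z₂/z₁)^α ⇒ α = ln(V₂/V₁) / ln(z₂/z₁)
α = ln(3.76/2.8) / ln(71.7/10.0) = ln(1.3429) / ln(7.1700)
  = 0.29480 / 1.96991 = 0.14965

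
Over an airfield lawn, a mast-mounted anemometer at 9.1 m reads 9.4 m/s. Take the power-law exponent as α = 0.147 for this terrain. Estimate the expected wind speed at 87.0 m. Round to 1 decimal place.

Power-law profile: V₂ = V₁ · (z₂/z₁)^α
V₂ = 9.4 × (87.0/9.1)^0.147 = 9.4 × (9.5604)^0.147
    = 9.4 × 1.3936 = 13.0996 m/s

13.1 m/s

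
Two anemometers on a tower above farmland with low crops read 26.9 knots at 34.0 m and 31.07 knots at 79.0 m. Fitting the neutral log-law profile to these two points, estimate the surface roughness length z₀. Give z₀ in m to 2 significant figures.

z₀ ≈ 0.15 m

Log law: V(z) ∝ ln(z/z₀). With r = V₁/V₂ = 26.9/31.07 = 0.86579,
r · ln(z₂/z₀) = ln(z₁/z₀) ⇒ ln z₀ = (ln z₁ − r·ln z₂)/(1 − r)
ln z₀ = (3.52636 − 0.86579×4.36945) / 0.13421 = -1.9123
z₀ = exp(-1.9123) = 0.1477 m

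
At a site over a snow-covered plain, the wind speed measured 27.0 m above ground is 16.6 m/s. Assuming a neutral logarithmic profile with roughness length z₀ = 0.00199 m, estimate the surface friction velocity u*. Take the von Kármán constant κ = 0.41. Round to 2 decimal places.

Log law: V(z) = (u*/κ) · ln(z/z₀) ⇒ u* = κ · V / ln(z/z₀)
u* = 0.41 × 16.6 / ln(27.0/0.00199) = 0.41 × 16.6 / 9.5155
   = 6.8060 / 9.5155 = 0.7153 m/s

u* ≈ 0.72 m/s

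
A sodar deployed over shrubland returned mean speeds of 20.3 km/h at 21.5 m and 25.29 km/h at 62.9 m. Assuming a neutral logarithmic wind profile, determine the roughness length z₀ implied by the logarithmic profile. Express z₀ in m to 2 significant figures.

z₀ ≈ 0.27 m

Log law: V(z) ∝ ln(z/z₀). With r = V₁/V₂ = 20.3/25.29 = 0.80269,
r · ln(z₂/z₀) = ln(z₁/z₀) ⇒ ln z₀ = (ln z₁ − r·ln z₂)/(1 − r)
ln z₀ = (3.06805 − 0.80269×4.14155) / 0.19731 = -1.2991
z₀ = exp(-1.2991) = 0.2728 m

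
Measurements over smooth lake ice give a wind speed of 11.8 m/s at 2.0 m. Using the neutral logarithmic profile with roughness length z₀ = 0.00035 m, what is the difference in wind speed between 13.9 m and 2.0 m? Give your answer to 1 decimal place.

2.6 m/s

Log law: V₂ = V₁ · ln(z₂/z₀)/ln(z₁/z₀) = 11.8 × 10.5895/8.6507 = 14.4445 m/s
ΔV = 14.4445 − 11.8 = 2.6445 m/s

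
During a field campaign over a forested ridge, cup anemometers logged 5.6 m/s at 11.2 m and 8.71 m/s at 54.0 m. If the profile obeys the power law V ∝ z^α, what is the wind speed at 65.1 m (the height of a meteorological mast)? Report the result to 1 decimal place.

9.2 m/s

First find α: α = ln(V₂/V₁)/ln(z₂/z₁) = ln(8.71/5.6)/ln(54.0/11.2) = 0.44171/1.57307 = 0.2808
Extrapolate from 54.0 m to 65.1 m: V₃ = 8.71 × (65.1/54.0)^0.2808 = 8.71 × 1.0539 = 9.1794 m/s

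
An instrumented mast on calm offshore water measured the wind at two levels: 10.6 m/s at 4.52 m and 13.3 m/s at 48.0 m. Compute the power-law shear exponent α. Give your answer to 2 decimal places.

Power law: V₂/V₁ = (z₂/z₁)^α ⇒ α = ln(V₂/V₁) / ln(z₂/z₁)
α = ln(13.3/10.6) / ln(48.0/4.52) = ln(1.2547) / ln(10.6195)
  = 0.22691 / 2.36269 = 0.09604

α ≈ 0.10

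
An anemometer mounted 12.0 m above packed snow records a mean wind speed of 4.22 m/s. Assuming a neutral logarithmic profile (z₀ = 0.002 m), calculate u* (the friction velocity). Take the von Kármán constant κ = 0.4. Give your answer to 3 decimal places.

u* ≈ 0.194 m/s

Log law: V(z) = (u*/κ) · ln(z/z₀) ⇒ u* = κ · V / ln(z/z₀)
u* = 0.4 × 4.22 / ln(12.0/0.002) = 0.4 × 4.22 / 8.6995
   = 1.6880 / 8.6995 = 0.1940 m/s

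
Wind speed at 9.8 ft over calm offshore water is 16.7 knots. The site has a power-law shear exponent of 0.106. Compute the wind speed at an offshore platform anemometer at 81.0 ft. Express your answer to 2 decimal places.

20.89 knots

Power-law profile: V₂ = V₁ · (z₂/z₁)^α
V₂ = 16.7 × (81.0/9.8)^0.106 = 16.7 × (8.2653)^0.106
    = 16.7 × 1.2509 = 20.8904 knots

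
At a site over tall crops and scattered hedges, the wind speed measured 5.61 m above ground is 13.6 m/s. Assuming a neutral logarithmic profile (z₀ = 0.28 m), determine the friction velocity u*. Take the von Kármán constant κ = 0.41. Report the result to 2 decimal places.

Log law: V(z) = (u*/κ) · ln(z/z₀) ⇒ u* = κ · V / ln(z/z₀)
u* = 0.41 × 13.6 / ln(5.61/0.28) = 0.41 × 13.6 / 2.9975
   = 5.5760 / 2.9975 = 1.8602 m/s

u* ≈ 1.86 m/s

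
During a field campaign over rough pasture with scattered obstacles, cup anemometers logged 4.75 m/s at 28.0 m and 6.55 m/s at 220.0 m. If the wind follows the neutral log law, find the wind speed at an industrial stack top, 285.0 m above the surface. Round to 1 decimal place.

6.8 m/s

Log law: V ∝ ln(z/z₀). From the pair, with r = V₁/V₂ = 0.72519,
ln z₀ = (ln z₁ − r·ln z₂)/(1 − r) = (3.3322 − 0.72519×5.3936)/0.27481 = -2.1077 → z₀ = 0.1215 m
V₃ = V₁ · ln(z₃/z₀)/ln(z₁/z₀) = 4.75 × 7.7602/5.4399 = 6.7760 m/s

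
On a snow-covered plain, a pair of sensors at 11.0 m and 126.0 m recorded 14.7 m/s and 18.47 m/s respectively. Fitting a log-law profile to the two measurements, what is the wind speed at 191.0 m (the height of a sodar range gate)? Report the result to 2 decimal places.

19.11 m/s

Log law: V ∝ ln(z/z₀). From the pair, with r = V₁/V₂ = 0.79589,
ln z₀ = (ln z₁ − r·ln z₂)/(1 − r) = (2.3979 − 0.79589×4.8363)/0.20411 = -7.1099 → z₀ = 0.0008170 m
V₃ = V₁ · ln(z₃/z₀)/ln(z₁/z₀) = 14.7 × 12.3621/9.5078 = 19.1132 m/s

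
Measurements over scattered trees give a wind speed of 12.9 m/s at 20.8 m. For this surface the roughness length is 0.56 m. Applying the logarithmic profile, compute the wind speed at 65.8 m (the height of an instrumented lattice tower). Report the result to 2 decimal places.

Log law: V(z) ∝ ln(z/z₀), so V₂/V₁ = ln(z₂/z₀) / ln(z₁/z₀).
ln(65.8/0.56) = 4.7664, ln(20.8/0.56) = 3.6148
V₂ = 12.9 × 4.7664/3.6148 = 12.9 × 1.3186 = 17.0099 m/s

17.01 m/s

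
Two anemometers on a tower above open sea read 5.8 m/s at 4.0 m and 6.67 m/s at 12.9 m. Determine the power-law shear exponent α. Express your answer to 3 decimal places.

Power law: V₂/V₁ = (z₂/z₁)^α ⇒ α = ln(V₂/V₁) / ln(z₂/z₁)
α = ln(6.67/5.8) / ln(12.9/4.0) = ln(1.1500) / ln(3.2250)
  = 0.13976 / 1.17093 = 0.11936

α ≈ 0.119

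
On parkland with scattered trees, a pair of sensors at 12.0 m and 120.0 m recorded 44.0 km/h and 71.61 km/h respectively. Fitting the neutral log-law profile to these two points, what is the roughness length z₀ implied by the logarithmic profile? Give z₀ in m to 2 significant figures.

Log law: V(z) ∝ ln(z/z₀). With r = V₁/V₂ = 44.0/71.61 = 0.61444,
r · ln(z₂/z₀) = ln(z₁/z₀) ⇒ ln z₀ = (ln z₁ − r·ln z₂)/(1 − r)
ln z₀ = (2.48491 − 0.61444×4.78749) / 0.38556 = -1.1846
z₀ = exp(-1.1846) = 0.3059 m

z₀ ≈ 0.31 m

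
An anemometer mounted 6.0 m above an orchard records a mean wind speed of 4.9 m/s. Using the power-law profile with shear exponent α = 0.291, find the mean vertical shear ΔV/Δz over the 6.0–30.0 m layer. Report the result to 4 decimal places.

Power law: V₂ = V₁ · (z₂/z₁)^α = 4.9 × (5.0000)^0.291 = 7.8270 m/s
ΔV/Δz = (7.8270 − 4.9)/(30.0 − 6.0) = 2.9270/24.0000 = 0.12196 m/s/m

0.1220 m/s/m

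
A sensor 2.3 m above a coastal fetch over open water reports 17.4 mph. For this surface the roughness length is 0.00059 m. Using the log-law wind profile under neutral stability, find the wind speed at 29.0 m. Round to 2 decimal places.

Log law: V(z) ∝ ln(z/z₀), so V₂/V₁ = ln(z₂/z₀) / ln(z₁/z₀).
ln(29.0/0.00059) = 10.8027, ln(2.3/0.00059) = 8.2683
V₂ = 17.4 × 10.8027/8.2683 = 17.4 × 1.3065 = 22.7334 mph

22.73 mph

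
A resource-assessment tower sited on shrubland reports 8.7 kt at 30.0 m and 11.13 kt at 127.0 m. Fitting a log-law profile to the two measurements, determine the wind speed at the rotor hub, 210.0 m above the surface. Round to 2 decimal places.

11.98 kt

Log law: V ∝ ln(z/z₀). From the pair, with r = V₁/V₂ = 0.78167,
ln z₀ = (ln z₁ − r·ln z₂)/(1 − r) = (3.4012 − 0.78167×4.8442)/0.21833 = -1.7651 → z₀ = 0.1712 m
V₃ = V₁ · ln(z₃/z₀)/ln(z₁/z₀) = 8.7 × 7.1122/5.1663 = 11.9769 kt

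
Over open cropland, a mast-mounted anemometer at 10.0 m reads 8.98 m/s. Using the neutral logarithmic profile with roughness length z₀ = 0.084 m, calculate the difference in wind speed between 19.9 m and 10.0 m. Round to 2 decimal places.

1.29 m/s

Log law: V₂ = V₁ · ln(z₂/z₀)/ln(z₁/z₀) = 8.98 × 5.4677/4.7795 = 10.2729 m/s
ΔV = 10.2729 − 8.98 = 1.2929 m/s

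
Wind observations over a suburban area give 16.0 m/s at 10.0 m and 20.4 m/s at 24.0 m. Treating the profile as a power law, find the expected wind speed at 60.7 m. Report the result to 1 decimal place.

26.4 m/s

First find α: α = ln(V₂/V₁)/ln(z₂/z₁) = ln(20.4/16.0)/ln(24.0/10.0) = 0.24295/0.87547 = 0.2775
Extrapolate from 24.0 m to 60.7 m: V₃ = 20.4 × (60.7/24.0)^0.2775 = 20.4 × 1.2937 = 26.3911 m/s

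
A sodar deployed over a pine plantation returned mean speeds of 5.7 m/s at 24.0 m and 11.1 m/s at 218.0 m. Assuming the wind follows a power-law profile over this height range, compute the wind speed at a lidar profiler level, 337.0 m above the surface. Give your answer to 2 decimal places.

12.66 m/s

First find α: α = ln(V₂/V₁)/ln(z₂/z₁) = ln(11.1/5.7)/ln(218.0/24.0) = 0.66648/2.20644 = 0.3021
Extrapolate from 218.0 m to 337.0 m: V₃ = 11.1 × (337.0/218.0)^0.3021 = 11.1 × 1.1406 = 12.6609 m/s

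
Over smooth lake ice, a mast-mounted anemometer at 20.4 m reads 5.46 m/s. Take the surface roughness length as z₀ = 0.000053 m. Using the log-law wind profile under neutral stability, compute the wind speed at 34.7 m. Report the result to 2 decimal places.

5.69 m/s

Log law: V(z) ∝ ln(z/z₀), so V₂/V₁ = ln(z₂/z₀) / ln(z₁/z₀).
ln(34.7/0.000053) = 13.3920, ln(20.4/0.000053) = 12.8608
V₂ = 5.46 × 13.3920/12.8608 = 5.46 × 1.0413 = 5.6855 m/s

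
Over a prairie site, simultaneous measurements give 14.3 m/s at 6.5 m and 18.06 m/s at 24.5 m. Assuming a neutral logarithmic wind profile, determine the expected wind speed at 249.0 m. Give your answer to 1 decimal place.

Log law: V ∝ ln(z/z₀). From the pair, with r = V₁/V₂ = 0.79181,
ln z₀ = (ln z₁ − r·ln z₂)/(1 − r) = (1.8718 − 0.79181×3.1987)/0.20819 = -3.1745 → z₀ = 0.04181 m
V₃ = V₁ · ln(z₃/z₀)/ln(z₁/z₀) = 14.3 × 8.6920/5.0463 = 24.6308 m/s

24.6 m/s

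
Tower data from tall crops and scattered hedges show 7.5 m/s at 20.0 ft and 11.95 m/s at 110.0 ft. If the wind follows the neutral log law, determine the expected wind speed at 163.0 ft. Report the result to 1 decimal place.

Log law: V ∝ ln(z/z₀). From the pair, with r = V₁/V₂ = 0.62762,
ln z₀ = (ln z₁ − r·ln z₂)/(1 − r) = (2.9957 − 0.62762×4.7005)/0.37238 = 0.1226 → z₀ = 1.130 ft
V₃ = V₁ · ln(z₃/z₀)/ln(z₁/z₀) = 7.5 × 4.9712/2.8732 = 12.9766 m/s

13.0 m/s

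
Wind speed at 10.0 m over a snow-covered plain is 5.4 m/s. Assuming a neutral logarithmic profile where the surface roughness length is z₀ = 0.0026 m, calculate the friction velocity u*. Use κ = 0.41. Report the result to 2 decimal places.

u* ≈ 0.27 m/s

Log law: V(z) = (u*/κ) · ln(z/z₀) ⇒ u* = κ · V / ln(z/z₀)
u* = 0.41 × 5.4 / ln(10.0/0.0026) = 0.41 × 5.4 / 8.2548
   = 2.2140 / 8.2548 = 0.2682 m/s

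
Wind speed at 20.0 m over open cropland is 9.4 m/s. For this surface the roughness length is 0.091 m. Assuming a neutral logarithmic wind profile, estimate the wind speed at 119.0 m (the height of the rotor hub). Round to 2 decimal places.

Log law: V(z) ∝ ln(z/z₀), so V₂/V₁ = ln(z₂/z₀) / ln(z₁/z₀).
ln(119.0/0.091) = 7.1760, ln(20.0/0.091) = 5.3926
V₂ = 9.4 × 7.1760/5.3926 = 9.4 × 1.3307 = 12.5087 m/s

12.51 m/s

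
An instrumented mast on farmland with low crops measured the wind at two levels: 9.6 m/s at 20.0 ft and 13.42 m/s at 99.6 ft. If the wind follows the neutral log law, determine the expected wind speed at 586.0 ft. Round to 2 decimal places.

Log law: V ∝ ln(z/z₀). From the pair, with r = V₁/V₂ = 0.71535,
ln z₀ = (ln z₁ − r·ln z₂)/(1 − r) = (2.9957 − 0.71535×4.6012)/0.28465 = -1.0389 → z₀ = 0.3539 ft
V₃ = V₁ · ln(z₃/z₀)/ln(z₁/z₀) = 9.6 × 7.4122/4.0346 = 17.6367 m/s

17.64 m/s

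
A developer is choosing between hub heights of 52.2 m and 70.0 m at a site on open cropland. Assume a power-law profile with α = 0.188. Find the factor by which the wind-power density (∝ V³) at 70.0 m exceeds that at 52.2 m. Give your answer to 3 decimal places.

1.180

Speed ratio: V_B/V_A = (z_B/z_A)^α = (70.0/52.2)^0.188 = (1.3410)^0.188 = 1.05671
Power-density ratio: P_B/P_A = (V_B/V_A)³ = (1.05671)³ = 1.17997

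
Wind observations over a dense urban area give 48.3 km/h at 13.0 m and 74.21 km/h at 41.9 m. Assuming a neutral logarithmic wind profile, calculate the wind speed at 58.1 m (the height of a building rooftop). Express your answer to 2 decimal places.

81.45 km/h

Log law: V ∝ ln(z/z₀). From the pair, with r = V₁/V₂ = 0.65086,
ln z₀ = (ln z₁ − r·ln z₂)/(1 − r) = (2.5649 − 0.65086×3.7353)/0.34914 = 0.3833 → z₀ = 1.467 m
V₃ = V₁ · ln(z₃/z₀)/ln(z₁/z₀) = 48.3 × 3.6789/2.1817 = 81.4468 km/h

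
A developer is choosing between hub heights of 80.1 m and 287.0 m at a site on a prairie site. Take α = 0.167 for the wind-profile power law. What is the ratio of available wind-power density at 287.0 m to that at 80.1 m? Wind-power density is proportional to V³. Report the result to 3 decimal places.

1.895

Speed ratio: V_B/V_A = (z_B/z_A)^α = (287.0/80.1)^0.167 = (3.5830)^0.167 = 1.23754
Power-density ratio: P_B/P_A = (V_B/V_A)³ = (1.23754)³ = 1.89530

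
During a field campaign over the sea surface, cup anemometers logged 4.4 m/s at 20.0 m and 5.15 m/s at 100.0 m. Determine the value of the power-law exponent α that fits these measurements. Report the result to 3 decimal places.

Power law: V₂/V₁ = (z₂/z₁)^α ⇒ α = ln(V₂/V₁) / ln(z₂/z₁)
α = ln(5.15/4.4) / ln(100.0/20.0) = ln(1.1705) / ln(5.0000)
  = 0.15739 / 1.60944 = 0.09779

α ≈ 0.098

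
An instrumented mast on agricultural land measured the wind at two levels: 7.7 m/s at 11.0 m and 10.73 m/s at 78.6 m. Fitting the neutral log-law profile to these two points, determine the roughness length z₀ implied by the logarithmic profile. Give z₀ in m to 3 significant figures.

Log law: V(z) ∝ ln(z/z₀). With r = V₁/V₂ = 7.7/10.73 = 0.71761,
r · ln(z₂/z₀) = ln(z₁/z₀) ⇒ ln z₀ = (ln z₁ − r·ln z₂)/(1 − r)
ln z₀ = (2.39790 − 0.71761×4.36437) / 0.28239 = -2.5994
z₀ = exp(-2.5994) = 0.07432 m

z₀ ≈ 0.0743 m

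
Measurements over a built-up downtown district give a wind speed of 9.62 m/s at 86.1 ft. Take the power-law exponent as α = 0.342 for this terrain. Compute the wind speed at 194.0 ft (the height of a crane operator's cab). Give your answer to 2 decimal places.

12.70 m/s

Power-law profile: V₂ = V₁ · (z₂/z₁)^α
V₂ = 9.62 × (194.0/86.1)^0.342 = 9.62 × (2.2532)^0.342
    = 9.62 × 1.3203 = 12.7008 m/s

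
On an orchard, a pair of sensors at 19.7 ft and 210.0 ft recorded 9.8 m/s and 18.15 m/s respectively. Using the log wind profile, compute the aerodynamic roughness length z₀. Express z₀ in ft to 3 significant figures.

z₀ ≈ 1.23 ft

Log law: V(z) ∝ ln(z/z₀). With r = V₁/V₂ = 9.8/18.15 = 0.53994,
r · ln(z₂/z₀) = ln(z₁/z₀) ⇒ ln z₀ = (ln z₁ − r·ln z₂)/(1 − r)
ln z₀ = (2.98062 − 0.53994×5.34711) / 0.46006 = 0.2032
z₀ = exp(0.2032) = 1.225 ft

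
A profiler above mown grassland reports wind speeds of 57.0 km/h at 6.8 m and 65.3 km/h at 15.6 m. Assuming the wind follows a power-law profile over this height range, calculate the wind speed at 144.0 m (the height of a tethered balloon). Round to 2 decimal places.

93.96 km/h

First find α: α = ln(V₂/V₁)/ln(z₂/z₁) = ln(65.3/57.0)/ln(15.6/6.8) = 0.13594/0.83035 = 0.1637
Extrapolate from 15.6 m to 144.0 m: V₃ = 65.3 × (144.0/15.6)^0.1637 = 65.3 × 1.4389 = 93.9588 km/h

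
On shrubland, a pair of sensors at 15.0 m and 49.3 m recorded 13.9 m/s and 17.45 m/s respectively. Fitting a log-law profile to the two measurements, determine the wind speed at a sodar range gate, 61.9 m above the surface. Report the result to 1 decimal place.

Log law: V ∝ ln(z/z₀). From the pair, with r = V₁/V₂ = 0.79656,
ln z₀ = (ln z₁ − r·ln z₂)/(1 − r) = (2.7081 − 0.79656×3.8979)/0.20344 = -1.9509 → z₀ = 0.1421 m
V₃ = V₁ · ln(z₃/z₀)/ln(z₁/z₀) = 13.9 × 6.0764/4.6589 = 18.1290 m/s

18.1 m/s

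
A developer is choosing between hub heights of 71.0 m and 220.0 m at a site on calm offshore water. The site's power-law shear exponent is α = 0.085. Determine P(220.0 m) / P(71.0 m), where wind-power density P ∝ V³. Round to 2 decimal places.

1.33

Speed ratio: V_B/V_A = (z_B/z_A)^α = (220.0/71.0)^0.085 = (3.0986)^0.085 = 1.10090
Power-density ratio: P_B/P_A = (V_B/V_A)³ = (1.10090)³ = 1.33428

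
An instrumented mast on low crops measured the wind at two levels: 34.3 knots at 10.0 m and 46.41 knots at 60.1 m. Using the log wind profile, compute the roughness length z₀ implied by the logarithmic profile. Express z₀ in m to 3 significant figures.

z₀ ≈ 0.0622 m

Log law: V(z) ∝ ln(z/z₀). With r = V₁/V₂ = 34.3/46.41 = 0.73906,
r · ln(z₂/z₀) = ln(z₁/z₀) ⇒ ln z₀ = (ln z₁ − r·ln z₂)/(1 − r)
ln z₀ = (2.30259 − 0.73906×4.09601) / 0.26094 = -2.7771
z₀ = exp(-2.7771) = 0.06222 m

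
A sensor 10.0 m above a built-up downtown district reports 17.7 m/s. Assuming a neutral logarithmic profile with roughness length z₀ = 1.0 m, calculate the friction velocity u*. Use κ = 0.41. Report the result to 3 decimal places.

Log law: V(z) = (u*/κ) · ln(z/z₀) ⇒ u* = κ · V / ln(z/z₀)
u* = 0.41 × 17.7 / ln(10.0/1.0) = 0.41 × 17.7 / 2.3026
   = 7.2570 / 2.3026 = 3.1517 m/s

u* ≈ 3.152 m/s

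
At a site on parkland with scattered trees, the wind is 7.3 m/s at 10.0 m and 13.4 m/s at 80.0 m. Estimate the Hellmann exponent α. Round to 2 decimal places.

α ≈ 0.29

Power law: V₂/V₁ = (z₂/z₁)^α ⇒ α = ln(V₂/V₁) / ln(z₂/z₁)
α = ln(13.4/7.3) / ln(80.0/10.0) = ln(1.8356) / ln(8.0000)
  = 0.60738 / 2.07944 = 0.29209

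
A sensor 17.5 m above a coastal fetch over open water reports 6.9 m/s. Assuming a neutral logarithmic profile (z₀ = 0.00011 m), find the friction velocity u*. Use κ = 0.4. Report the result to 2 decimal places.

u* ≈ 0.23 m/s

Log law: V(z) = (u*/κ) · ln(z/z₀) ⇒ u* = κ · V / ln(z/z₀)
u* = 0.4 × 6.9 / ln(17.5/0.00011) = 0.4 × 6.9 / 11.9772
   = 2.7600 / 11.9772 = 0.2304 m/s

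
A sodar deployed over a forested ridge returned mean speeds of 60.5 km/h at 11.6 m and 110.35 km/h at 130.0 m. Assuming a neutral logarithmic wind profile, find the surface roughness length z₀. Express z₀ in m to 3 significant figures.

Log law: V(z) ∝ ln(z/z₀). With r = V₁/V₂ = 60.5/110.35 = 0.54826,
r · ln(z₂/z₀) = ln(z₁/z₀) ⇒ ln z₀ = (ln z₁ − r·ln z₂)/(1 − r)
ln z₀ = (2.45101 − 0.54826×4.86753) / 0.45174 = -0.4818
z₀ = exp(-0.4818) = 0.6177 m

z₀ ≈ 0.618 m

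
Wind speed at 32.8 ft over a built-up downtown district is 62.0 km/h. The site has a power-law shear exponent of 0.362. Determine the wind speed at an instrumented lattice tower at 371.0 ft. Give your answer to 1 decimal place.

149.2 km/h

Power-law profile: V₂ = V₁ · (z₂/z₁)^α
V₂ = 62.0 × (371.0/32.8)^0.362 = 62.0 × (11.3110)^0.362
    = 62.0 × 2.4064 = 149.1965 km/h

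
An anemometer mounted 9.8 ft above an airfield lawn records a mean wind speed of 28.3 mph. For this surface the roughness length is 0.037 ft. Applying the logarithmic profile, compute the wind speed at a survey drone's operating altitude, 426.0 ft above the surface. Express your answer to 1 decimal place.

Log law: V(z) ∝ ln(z/z₀), so V₂/V₁ = ln(z₂/z₀) / ln(z₁/z₀).
ln(426.0/0.037) = 9.3513, ln(9.8/0.037) = 5.5792
V₂ = 28.3 × 9.3513/5.5792 = 28.3 × 1.6761 = 47.4334 mph

47.4 mph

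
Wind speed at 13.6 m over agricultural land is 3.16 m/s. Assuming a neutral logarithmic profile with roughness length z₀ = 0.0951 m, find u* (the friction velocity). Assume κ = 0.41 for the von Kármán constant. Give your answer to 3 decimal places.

Log law: V(z) = (u*/κ) · ln(z/z₀) ⇒ u* = κ · V / ln(z/z₀)
u* = 0.41 × 3.16 / ln(13.6/0.0951) = 0.41 × 3.16 / 4.9629
   = 1.2956 / 4.9629 = 0.2611 m/s

u* ≈ 0.261 m/s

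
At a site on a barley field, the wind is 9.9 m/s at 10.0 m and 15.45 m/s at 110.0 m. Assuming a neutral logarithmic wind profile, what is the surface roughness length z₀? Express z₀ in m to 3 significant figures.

z₀ ≈ 0.139 m

Log law: V(z) ∝ ln(z/z₀). With r = V₁/V₂ = 9.9/15.45 = 0.64078,
r · ln(z₂/z₀) = ln(z₁/z₀) ⇒ ln z₀ = (ln z₁ − r·ln z₂)/(1 − r)
ln z₀ = (2.30259 − 0.64078×4.70048) / 0.35922 = -1.9747
z₀ = exp(-1.9747) = 0.1388 m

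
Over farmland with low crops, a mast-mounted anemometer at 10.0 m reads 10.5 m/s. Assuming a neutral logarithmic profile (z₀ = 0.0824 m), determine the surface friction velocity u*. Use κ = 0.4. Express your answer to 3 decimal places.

Log law: V(z) = (u*/κ) · ln(z/z₀) ⇒ u* = κ · V / ln(z/z₀)
u* = 0.4 × 10.5 / ln(10.0/0.0824) = 0.4 × 10.5 / 4.7988
   = 4.2000 / 4.7988 = 0.8752 m/s

u* ≈ 0.875 m/s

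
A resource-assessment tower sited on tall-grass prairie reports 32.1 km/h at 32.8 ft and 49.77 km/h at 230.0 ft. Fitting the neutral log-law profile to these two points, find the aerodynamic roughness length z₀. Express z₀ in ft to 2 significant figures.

Log law: V(z) ∝ ln(z/z₀). With r = V₁/V₂ = 32.1/49.77 = 0.64497,
r · ln(z₂/z₀) = ln(z₁/z₀) ⇒ ln z₀ = (ln z₁ − r·ln z₂)/(1 − r)
ln z₀ = (3.49043 − 0.64497×5.43808) / 0.35503 = -0.0477
z₀ = exp(-0.0477) = 0.9534 ft

z₀ ≈ 0.95 ft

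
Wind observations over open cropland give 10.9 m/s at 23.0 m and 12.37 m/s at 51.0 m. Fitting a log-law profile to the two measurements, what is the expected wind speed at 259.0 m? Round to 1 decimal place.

15.4 m/s

Log law: V ∝ ln(z/z₀). From the pair, with r = V₁/V₂ = 0.88116,
ln z₀ = (ln z₁ − r·ln z₂)/(1 − r) = (3.1355 − 0.88116×3.9318)/0.11884 = -2.7693 → z₀ = 0.06271 m
V₃ = V₁ · ln(z₃/z₀)/ln(z₁/z₀) = 10.9 × 8.3261/5.9048 = 15.3697 m/s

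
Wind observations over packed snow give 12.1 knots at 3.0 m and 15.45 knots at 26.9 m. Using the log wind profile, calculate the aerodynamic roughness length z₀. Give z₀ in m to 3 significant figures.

z₀ ≈ 0.00109 m

Log law: V(z) ∝ ln(z/z₀). With r = V₁/V₂ = 12.1/15.45 = 0.78317,
r · ln(z₂/z₀) = ln(z₁/z₀) ⇒ ln z₀ = (ln z₁ − r·ln z₂)/(1 − r)
ln z₀ = (1.09861 − 0.78317×3.29213) / 0.21683 = -6.8242
z₀ = exp(-6.8242) = 0.001087 m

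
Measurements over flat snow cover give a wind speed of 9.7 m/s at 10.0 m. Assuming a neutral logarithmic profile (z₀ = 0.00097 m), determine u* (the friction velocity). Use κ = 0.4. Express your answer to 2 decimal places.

u* ≈ 0.42 m/s

Log law: V(z) = (u*/κ) · ln(z/z₀) ⇒ u* = κ · V / ln(z/z₀)
u* = 0.4 × 9.7 / ln(10.0/0.00097) = 0.4 × 9.7 / 9.2408
   = 3.8800 / 9.2408 = 0.4199 m/s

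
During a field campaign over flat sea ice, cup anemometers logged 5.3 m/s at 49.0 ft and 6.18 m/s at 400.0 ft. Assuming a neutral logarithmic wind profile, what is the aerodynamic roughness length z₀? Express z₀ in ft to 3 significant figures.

Log law: V(z) ∝ ln(z/z₀). With r = V₁/V₂ = 5.3/6.18 = 0.85761,
r · ln(z₂/z₀) = ln(z₁/z₀) ⇒ ln z₀ = (ln z₁ − r·ln z₂)/(1 − r)
ln z₀ = (3.89182 − 0.85761×5.99146) / 0.14239 = -8.7538
z₀ = exp(-8.7538) = 0.0001579 ft

z₀ ≈ 0.000158 ft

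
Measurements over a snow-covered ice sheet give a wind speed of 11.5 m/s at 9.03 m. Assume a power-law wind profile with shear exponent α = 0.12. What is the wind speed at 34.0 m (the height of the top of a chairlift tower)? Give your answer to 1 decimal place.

Power-law profile: V₂ = V₁ · (z₂/z₁)^α
V₂ = 11.5 × (34.0/9.03)^0.12 = 11.5 × (3.7652)^0.12
    = 11.5 × 1.1725 = 13.4832 m/s

13.5 m/s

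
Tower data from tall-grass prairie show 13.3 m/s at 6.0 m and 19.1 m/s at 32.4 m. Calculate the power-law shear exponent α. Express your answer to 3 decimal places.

α ≈ 0.215

Power law: V₂/V₁ = (z₂/z₁)^α ⇒ α = ln(V₂/V₁) / ln(z₂/z₁)
α = ln(19.1/13.3) / ln(32.4/6.0) = ln(1.4361) / ln(5.4000)
  = 0.36192 / 1.68640 = 0.21461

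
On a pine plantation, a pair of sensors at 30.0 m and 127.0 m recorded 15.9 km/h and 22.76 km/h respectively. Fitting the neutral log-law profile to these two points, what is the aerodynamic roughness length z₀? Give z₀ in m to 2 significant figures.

z₀ ≈ 1.1 m

Log law: V(z) ∝ ln(z/z₀). With r = V₁/V₂ = 15.9/22.76 = 0.69859,
r · ln(z₂/z₀) = ln(z₁/z₀) ⇒ ln z₀ = (ln z₁ − r·ln z₂)/(1 − r)
ln z₀ = (3.40120 − 0.69859×4.84419) / 0.30141 = 0.0567
z₀ = exp(0.0567) = 1.058 m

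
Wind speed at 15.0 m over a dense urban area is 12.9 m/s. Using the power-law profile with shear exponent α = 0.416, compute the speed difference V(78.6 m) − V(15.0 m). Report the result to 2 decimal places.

12.79 m/s

Power law: V₂ = V₁ · (z₂/z₁)^α = 12.9 × (5.2400)^0.416 = 25.6940 m/s
ΔV = 25.6940 − 12.9 = 12.7940 m/s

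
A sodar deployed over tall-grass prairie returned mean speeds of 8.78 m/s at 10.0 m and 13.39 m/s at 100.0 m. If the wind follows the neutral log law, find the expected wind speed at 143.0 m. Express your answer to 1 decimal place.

Log law: V ∝ ln(z/z₀). From the pair, with r = V₁/V₂ = 0.65571,
ln z₀ = (ln z₁ − r·ln z₂)/(1 − r) = (2.3026 − 0.65571×4.6052)/0.34429 = -2.0828 → z₀ = 0.1246 m
V₃ = V₁ · ln(z₃/z₀)/ln(z₁/z₀) = 8.78 × 7.0457/4.3854 = 14.1061 m/s

14.1 m/s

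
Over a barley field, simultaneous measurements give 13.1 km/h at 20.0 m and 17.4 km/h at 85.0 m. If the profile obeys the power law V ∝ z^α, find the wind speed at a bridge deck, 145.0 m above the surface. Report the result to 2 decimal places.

19.32 km/h

First find α: α = ln(V₂/V₁)/ln(z₂/z₁) = ln(17.4/13.1)/ln(85.0/20.0) = 0.28386/1.44692 = 0.1962
Extrapolate from 85.0 m to 145.0 m: V₃ = 17.4 × (145.0/85.0)^0.1962 = 17.4 × 1.1105 = 19.3221 km/h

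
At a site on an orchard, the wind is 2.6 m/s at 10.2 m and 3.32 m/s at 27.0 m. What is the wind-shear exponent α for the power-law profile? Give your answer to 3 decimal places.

Power law: V₂/V₁ = (z₂/z₁)^α ⇒ α = ln(V₂/V₁) / ln(z₂/z₁)
α = ln(3.32/2.6) / ln(27.0/10.2) = ln(1.2769) / ln(2.6471)
  = 0.24445 / 0.97345 = 0.25112

α ≈ 0.251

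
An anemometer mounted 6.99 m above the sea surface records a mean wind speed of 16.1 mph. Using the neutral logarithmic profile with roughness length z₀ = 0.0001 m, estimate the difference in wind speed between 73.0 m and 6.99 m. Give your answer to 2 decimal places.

Log law: V₂ = V₁ · ln(z₂/z₀)/ln(z₁/z₀) = 16.1 × 13.5008/11.1548 = 19.4860 mph
ΔV = 19.4860 − 16.1 = 3.3860 mph

3.39 mph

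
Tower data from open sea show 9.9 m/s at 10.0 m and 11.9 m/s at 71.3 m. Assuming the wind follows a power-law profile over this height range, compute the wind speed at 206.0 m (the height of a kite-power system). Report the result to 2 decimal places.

13.14 m/s

First find α: α = ln(V₂/V₁)/ln(z₂/z₁) = ln(11.9/9.9)/ln(71.3/10.0) = 0.18400/1.96431 = 0.0937
Extrapolate from 71.3 m to 206.0 m: V₃ = 11.9 × (206.0/71.3)^0.0937 = 11.9 × 1.1045 = 13.1435 m/s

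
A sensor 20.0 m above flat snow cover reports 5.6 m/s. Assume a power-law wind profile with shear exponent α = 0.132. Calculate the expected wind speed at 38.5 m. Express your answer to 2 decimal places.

6.11 m/s

Power-law profile: V₂ = V₁ · (z₂/z₁)^α
V₂ = 5.6 × (38.5/20.0)^0.132 = 5.6 × (1.9250)^0.132
    = 5.6 × 1.0903 = 6.1057 m/s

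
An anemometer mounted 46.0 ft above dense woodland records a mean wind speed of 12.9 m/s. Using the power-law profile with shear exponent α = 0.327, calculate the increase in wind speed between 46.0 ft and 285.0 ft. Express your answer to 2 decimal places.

10.52 m/s

Power law: V₂ = V₁ · (z₂/z₁)^α = 12.9 × (6.1957)^0.327 = 23.4208 m/s
ΔV = 23.4208 − 12.9 = 10.5208 m/s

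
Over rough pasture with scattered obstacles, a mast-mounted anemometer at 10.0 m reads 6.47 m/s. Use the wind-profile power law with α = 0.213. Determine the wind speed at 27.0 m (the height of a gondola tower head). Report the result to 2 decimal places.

7.99 m/s

Power-law profile: V₂ = V₁ · (z₂/z₁)^α
V₂ = 6.47 × (27.0/10.0)^0.213 = 6.47 × (2.7000)^0.213
    = 6.47 × 1.2356 = 7.9944 m/s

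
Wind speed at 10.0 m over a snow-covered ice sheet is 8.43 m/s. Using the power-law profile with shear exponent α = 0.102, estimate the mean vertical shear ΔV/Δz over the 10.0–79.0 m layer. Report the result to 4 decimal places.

Power law: V₂ = V₁ · (z₂/z₁)^α = 8.43 × (7.9000)^0.102 = 10.4084 m/s
ΔV/Δz = (10.4084 − 8.43)/(79.0 − 10.0) = 1.9784/69.0000 = 0.02867 m/s/m

0.0287 m/s/m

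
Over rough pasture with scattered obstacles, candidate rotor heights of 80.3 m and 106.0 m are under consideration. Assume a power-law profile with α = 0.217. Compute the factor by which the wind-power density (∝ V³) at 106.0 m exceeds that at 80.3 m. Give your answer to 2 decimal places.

Speed ratio: V_B/V_A = (z_B/z_A)^α = (106.0/80.3)^0.217 = (1.3200)^0.217 = 1.06211
Power-density ratio: P_B/P_A = (V_B/V_A)³ = (1.06211)³ = 1.19813

1.20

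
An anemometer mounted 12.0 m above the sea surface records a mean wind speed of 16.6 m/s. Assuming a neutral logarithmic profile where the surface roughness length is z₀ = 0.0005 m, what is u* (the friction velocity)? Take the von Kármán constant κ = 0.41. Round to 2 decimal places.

Log law: V(z) = (u*/κ) · ln(z/z₀) ⇒ u* = κ · V / ln(z/z₀)
u* = 0.41 × 16.6 / ln(12.0/0.0005) = 0.41 × 16.6 / 10.0858
   = 6.8060 / 10.0858 = 0.6748 m/s

u* ≈ 0.67 m/s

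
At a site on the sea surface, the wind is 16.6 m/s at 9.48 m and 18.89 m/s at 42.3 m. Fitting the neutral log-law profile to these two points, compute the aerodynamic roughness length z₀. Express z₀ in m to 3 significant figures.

z₀ ≈ 0.000186 m

Log law: V(z) ∝ ln(z/z₀). With r = V₁/V₂ = 16.6/18.89 = 0.87877,
r · ln(z₂/z₀) = ln(z₁/z₀) ⇒ ln z₀ = (ln z₁ − r·ln z₂)/(1 − r)
ln z₀ = (2.24918 − 0.87877×3.74479) / 0.12123 = -8.5923
z₀ = exp(-8.5923) = 0.0001855 m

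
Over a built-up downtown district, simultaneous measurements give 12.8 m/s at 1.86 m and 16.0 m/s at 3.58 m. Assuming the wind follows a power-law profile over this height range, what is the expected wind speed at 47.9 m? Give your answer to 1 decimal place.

First find α: α = ln(V₂/V₁)/ln(z₂/z₁) = ln(16.0/12.8)/ln(3.58/1.86) = 0.22314/0.65479 = 0.3408
Extrapolate from 3.58 m to 47.9 m: V₃ = 16.0 × (47.9/3.58)^0.3408 = 16.0 × 2.4204 = 38.7259 m/s

38.7 m/s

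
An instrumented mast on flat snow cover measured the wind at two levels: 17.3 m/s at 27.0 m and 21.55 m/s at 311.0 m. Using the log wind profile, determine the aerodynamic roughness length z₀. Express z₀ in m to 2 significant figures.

z₀ ≈ 0.0013 m

Log law: V(z) ∝ ln(z/z₀). With r = V₁/V₂ = 17.3/21.55 = 0.80278,
r · ln(z₂/z₀) = ln(z₁/z₀) ⇒ ln z₀ = (ln z₁ − r·ln z₂)/(1 − r)
ln z₀ = (3.29584 − 0.80278×5.73979) / 0.19722 = -6.6525
z₀ = exp(-6.6525) = 0.001291 m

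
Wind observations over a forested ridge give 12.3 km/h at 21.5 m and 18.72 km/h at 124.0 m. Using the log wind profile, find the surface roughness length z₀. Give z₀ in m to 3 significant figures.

z₀ ≈ 0.749 m

Log law: V(z) ∝ ln(z/z₀). With r = V₁/V₂ = 12.3/18.72 = 0.65705,
r · ln(z₂/z₀) = ln(z₁/z₀) ⇒ ln z₀ = (ln z₁ − r·ln z₂)/(1 − r)
ln z₀ = (3.06805 − 0.65705×4.82028) / 0.34295 = -0.2890
z₀ = exp(-0.2890) = 0.7490 m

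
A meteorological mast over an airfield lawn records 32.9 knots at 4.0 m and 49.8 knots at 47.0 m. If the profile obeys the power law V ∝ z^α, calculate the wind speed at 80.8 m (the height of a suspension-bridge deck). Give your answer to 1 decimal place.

54.6 knots

First find α: α = ln(V₂/V₁)/ln(z₂/z₁) = ln(49.8/32.9)/ln(47.0/4.0) = 0.41454/2.46385 = 0.1682
Extrapolate from 47.0 m to 80.8 m: V₃ = 49.8 × (80.8/47.0)^0.1682 = 49.8 × 1.0954 = 54.5533 knots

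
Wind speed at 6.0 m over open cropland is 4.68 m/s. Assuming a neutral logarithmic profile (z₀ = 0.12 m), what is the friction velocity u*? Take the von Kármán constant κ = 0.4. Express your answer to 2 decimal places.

Log law: V(z) = (u*/κ) · ln(z/z₀) ⇒ u* = κ · V / ln(z/z₀)
u* = 0.4 × 4.68 / ln(6.0/0.12) = 0.4 × 4.68 / 3.9120
   = 1.8720 / 3.9120 = 0.4785 m/s

u* ≈ 0.48 m/s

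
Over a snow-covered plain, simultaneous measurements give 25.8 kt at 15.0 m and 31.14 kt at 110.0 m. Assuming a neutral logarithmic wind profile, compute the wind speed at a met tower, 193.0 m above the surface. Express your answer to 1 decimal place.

Log law: V ∝ ln(z/z₀). From the pair, with r = V₁/V₂ = 0.82852,
ln z₀ = (ln z₁ − r·ln z₂)/(1 − r) = (2.7081 − 0.82852×4.7005)/0.17148 = -6.9183 → z₀ = 0.0009895 m
V₃ = V₁ · ln(z₃/z₀)/ln(z₁/z₀) = 25.8 × 12.1810/9.6263 = 32.6468 kt

32.6 kt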